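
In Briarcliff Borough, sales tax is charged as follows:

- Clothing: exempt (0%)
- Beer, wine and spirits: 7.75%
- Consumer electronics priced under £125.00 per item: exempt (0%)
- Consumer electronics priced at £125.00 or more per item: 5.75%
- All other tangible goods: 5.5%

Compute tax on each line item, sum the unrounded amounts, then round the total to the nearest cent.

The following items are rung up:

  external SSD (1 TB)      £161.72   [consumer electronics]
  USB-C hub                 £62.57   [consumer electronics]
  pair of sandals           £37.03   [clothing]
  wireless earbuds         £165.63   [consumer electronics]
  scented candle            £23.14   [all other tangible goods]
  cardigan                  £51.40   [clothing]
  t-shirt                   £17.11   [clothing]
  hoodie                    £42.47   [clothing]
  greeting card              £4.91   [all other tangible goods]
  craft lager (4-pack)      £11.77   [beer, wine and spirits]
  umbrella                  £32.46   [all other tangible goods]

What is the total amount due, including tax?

£633.27

External SSD (1 TB) £161.72: consumer electronics, £125.00 or more → 5.75% → £9.2989
USB-C hub £62.57: consumer electronics, under £125.00 → 0% → £0.00
Pair of sandals £37.03: clothing → 0% → £0.00
Wireless earbuds £165.63: consumer electronics, £125.00 or more → 5.75% → £9.523725
Scented candle £23.14: all other tangible goods → 5.5% → £1.2727
Cardigan £51.40: clothing → 0% → £0.00
T-shirt £17.11: clothing → 0% → £0.00
Hoodie £42.47: clothing → 0% → £0.00
Greeting card £4.91: all other tangible goods → 5.5% → £0.27005
Craft lager (4-pack) £11.77: beer, wine and spirits → 7.75% → £0.912175
Umbrella £32.46: all other tangible goods → 5.5% → £1.7853
Subtotal = £610.21; unrounded tax = £23.06285 → £23.06; total due = £633.27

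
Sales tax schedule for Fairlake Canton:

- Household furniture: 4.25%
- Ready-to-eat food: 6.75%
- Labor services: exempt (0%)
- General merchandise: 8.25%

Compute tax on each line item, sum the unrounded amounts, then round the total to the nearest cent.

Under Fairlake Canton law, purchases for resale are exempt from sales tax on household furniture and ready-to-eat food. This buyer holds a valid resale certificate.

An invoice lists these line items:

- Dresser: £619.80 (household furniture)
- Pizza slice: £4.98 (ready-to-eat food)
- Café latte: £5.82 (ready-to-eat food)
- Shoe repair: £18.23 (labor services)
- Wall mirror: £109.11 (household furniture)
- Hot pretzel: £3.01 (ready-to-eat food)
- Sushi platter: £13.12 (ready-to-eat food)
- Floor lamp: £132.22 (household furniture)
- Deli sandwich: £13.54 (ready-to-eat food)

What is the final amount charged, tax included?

Dresser £619.80: household furniture, buyer-exempt → 0% → £0.00
Pizza slice £4.98: ready-to-eat food, buyer-exempt → 0% → £0.00
Café latte £5.82: ready-to-eat food, buyer-exempt → 0% → £0.00
Shoe repair £18.23: labor services → 0% → £0.00
Wall mirror £109.11: household furniture, buyer-exempt → 0% → £0.00
Hot pretzel £3.01: ready-to-eat food, buyer-exempt → 0% → £0.00
Sushi platter £13.12: ready-to-eat food, buyer-exempt → 0% → £0.00
Floor lamp £132.22: household furniture, buyer-exempt → 0% → £0.00
Deli sandwich £13.54: ready-to-eat food, buyer-exempt → 0% → £0.00
Subtotal = £919.83; unrounded tax = £0.00 → £0.00; total due = £919.83

£919.83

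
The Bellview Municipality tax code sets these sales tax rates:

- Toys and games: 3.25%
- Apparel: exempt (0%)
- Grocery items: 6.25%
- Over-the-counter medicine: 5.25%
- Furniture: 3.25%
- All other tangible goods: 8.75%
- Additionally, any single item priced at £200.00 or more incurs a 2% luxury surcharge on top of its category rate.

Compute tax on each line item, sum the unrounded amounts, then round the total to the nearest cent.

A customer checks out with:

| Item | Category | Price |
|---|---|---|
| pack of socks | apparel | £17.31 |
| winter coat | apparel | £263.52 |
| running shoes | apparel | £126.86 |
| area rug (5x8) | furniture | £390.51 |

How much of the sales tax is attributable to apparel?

£5.27

Pack of socks £17.31: apparel → 0% → £0.00
Winter coat £263.52: apparel → 0% + 2% surcharge = 2% → £5.2704
Running shoes £126.86: apparel → 0% → £0.00
Tax on apparel: unrounded sum = £5.2704 → £5.27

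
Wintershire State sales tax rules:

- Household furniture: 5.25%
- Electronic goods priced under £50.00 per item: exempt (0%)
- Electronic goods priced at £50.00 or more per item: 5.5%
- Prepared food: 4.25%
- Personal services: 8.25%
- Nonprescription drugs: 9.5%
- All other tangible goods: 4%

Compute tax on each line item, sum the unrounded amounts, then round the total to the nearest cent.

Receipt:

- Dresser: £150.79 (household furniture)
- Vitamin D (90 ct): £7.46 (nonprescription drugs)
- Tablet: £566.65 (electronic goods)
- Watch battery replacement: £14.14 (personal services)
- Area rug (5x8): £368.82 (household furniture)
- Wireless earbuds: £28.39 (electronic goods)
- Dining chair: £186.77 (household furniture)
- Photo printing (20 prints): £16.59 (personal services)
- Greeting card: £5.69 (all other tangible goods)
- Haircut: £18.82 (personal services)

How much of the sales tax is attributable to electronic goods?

Tablet £566.65: electronic goods, £50.00 or more → 5.5% → £31.16575
Wireless earbuds £28.39: electronic goods, under £50.00 → 0% → £0.00
Tax on electronic goods: unrounded sum = £31.16575 → £31.17

£31.17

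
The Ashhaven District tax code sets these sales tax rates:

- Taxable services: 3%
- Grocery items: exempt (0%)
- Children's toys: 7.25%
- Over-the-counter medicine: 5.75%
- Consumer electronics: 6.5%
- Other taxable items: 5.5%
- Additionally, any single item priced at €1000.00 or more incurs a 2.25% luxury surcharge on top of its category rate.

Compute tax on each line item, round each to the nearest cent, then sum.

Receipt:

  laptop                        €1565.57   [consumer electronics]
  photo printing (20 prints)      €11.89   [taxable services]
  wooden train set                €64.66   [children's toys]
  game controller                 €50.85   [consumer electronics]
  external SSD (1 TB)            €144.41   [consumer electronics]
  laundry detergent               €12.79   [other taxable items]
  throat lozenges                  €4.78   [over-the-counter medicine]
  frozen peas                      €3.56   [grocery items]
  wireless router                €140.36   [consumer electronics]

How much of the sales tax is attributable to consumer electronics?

€158.81

Laptop €1565.57: consumer electronics → 6.5% + 2.25% surcharge = 8.75% → €136.99
Game controller €50.85: consumer electronics → 6.5% → €3.31
External SSD (1 TB) €144.41: consumer electronics → 6.5% → €9.39
Wireless router €140.36: consumer electronics → 6.5% → €9.12
Tax on consumer electronics = €136.99 + €3.31 + €9.39 + €9.12 = €158.81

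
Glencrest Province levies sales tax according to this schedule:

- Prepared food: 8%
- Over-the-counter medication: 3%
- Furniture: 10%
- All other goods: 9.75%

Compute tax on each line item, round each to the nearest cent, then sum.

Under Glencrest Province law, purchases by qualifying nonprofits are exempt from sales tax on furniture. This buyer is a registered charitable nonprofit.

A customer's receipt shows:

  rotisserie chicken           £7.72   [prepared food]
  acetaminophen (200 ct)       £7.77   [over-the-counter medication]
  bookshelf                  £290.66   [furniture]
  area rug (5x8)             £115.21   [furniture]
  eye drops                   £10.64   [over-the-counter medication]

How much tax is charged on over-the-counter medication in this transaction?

£0.55

Acetaminophen (200 ct) £7.77: over-the-counter medication → 3% → £0.23
Eye drops £10.64: over-the-counter medication → 3% → £0.32
Tax on over-the-counter medication = £0.23 + £0.32 = £0.55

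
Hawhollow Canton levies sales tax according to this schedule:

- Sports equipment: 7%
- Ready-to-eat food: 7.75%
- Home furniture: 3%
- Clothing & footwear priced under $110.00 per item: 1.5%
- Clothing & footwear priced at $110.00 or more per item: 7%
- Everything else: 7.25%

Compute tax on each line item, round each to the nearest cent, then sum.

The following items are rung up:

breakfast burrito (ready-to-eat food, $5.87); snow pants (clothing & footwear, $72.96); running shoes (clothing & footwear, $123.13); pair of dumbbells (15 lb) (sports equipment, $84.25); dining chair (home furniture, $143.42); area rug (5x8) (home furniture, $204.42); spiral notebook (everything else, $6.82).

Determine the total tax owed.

Breakfast burrito $5.87: ready-to-eat food → 7.75% → $0.45
Snow pants $72.96: clothing & footwear, under $110.00 → 1.5% → $1.09
Running shoes $123.13: clothing & footwear, $110.00 or more → 7% → $8.62
Pair of dumbbells (15 lb) $84.25: sports equipment → 7% → $5.90
Dining chair $143.42: home furniture → 3% → $4.30
Area rug (5x8) $204.42: home furniture → 3% → $6.13
Spiral notebook $6.82: everything else → 7.25% → $0.49
Total tax = $0.45 + $1.09 + $8.62 + $5.90 + $4.30 + $6.13 + $0.49 = $26.98

$26.98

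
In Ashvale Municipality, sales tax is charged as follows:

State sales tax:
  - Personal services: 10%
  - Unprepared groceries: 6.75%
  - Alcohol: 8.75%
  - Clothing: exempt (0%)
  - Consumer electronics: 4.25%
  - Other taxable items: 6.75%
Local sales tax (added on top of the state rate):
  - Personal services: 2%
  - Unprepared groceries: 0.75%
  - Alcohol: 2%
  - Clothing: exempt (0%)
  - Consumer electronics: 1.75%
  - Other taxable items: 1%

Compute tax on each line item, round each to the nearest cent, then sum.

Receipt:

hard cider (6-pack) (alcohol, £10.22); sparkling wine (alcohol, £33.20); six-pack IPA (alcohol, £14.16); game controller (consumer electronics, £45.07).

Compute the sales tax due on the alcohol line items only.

Hard cider (6-pack) £10.22: alcohol → 8.75% + 2% local = 10.75% → £1.10
Sparkling wine £33.20: alcohol → 8.75% + 2% local = 10.75% → £3.57
Six-pack IPA £14.16: alcohol → 8.75% + 2% local = 10.75% → £1.52
Tax on alcohol = £1.10 + £3.57 + £1.52 = £6.19

£6.19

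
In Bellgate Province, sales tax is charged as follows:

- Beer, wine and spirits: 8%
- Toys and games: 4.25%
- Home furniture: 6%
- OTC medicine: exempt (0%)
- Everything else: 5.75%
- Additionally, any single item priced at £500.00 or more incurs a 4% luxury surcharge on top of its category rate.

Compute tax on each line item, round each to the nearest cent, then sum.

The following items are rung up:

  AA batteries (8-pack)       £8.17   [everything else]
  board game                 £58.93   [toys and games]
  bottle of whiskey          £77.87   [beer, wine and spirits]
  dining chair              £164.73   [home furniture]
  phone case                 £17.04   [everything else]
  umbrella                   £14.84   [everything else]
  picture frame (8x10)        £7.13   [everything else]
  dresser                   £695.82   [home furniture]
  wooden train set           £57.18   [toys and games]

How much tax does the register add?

£93.33

AA batteries (8-pack) £8.17: everything else → 5.75% → £0.47
Board game £58.93: toys and games → 4.25% → £2.50
Bottle of whiskey £77.87: beer, wine and spirits → 8% → £6.23
Dining chair £164.73: home furniture → 6% → £9.88
Phone case £17.04: everything else → 5.75% → £0.98
Umbrella £14.84: everything else → 5.75% → £0.85
Picture frame (8x10) £7.13: everything else → 5.75% → £0.41
Dresser £695.82: home furniture → 6% + 4% surcharge = 10% → £69.58
Wooden train set £57.18: toys and games → 4.25% → £2.43
Total tax = £0.47 + £2.50 + £6.23 + £9.88 + £0.98 + £0.85 + £0.41 + £69.58 + £2.43 = £93.33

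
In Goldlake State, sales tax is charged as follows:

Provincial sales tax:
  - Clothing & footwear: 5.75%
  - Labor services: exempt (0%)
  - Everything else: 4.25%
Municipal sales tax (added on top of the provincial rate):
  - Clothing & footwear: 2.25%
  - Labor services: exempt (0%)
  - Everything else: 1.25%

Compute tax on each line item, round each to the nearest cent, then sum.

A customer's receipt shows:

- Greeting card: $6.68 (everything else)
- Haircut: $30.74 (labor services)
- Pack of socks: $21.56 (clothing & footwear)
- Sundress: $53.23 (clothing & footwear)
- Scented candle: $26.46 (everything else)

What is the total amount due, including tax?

$146.48

Greeting card $6.68: everything else → 4.25% + 1.25% municipal = 5.5% → $0.37
Haircut $30.74: labor services → 0% + 0% municipal = 0% → $0.00
Pack of socks $21.56: clothing & footwear → 5.75% + 2.25% municipal = 8% → $1.72
Sundress $53.23: clothing & footwear → 5.75% + 2.25% municipal = 8% → $4.26
Scented candle $26.46: everything else → 4.25% + 1.25% municipal = 5.5% → $1.46
Subtotal = $138.67; tax = $7.81; total due = $146.48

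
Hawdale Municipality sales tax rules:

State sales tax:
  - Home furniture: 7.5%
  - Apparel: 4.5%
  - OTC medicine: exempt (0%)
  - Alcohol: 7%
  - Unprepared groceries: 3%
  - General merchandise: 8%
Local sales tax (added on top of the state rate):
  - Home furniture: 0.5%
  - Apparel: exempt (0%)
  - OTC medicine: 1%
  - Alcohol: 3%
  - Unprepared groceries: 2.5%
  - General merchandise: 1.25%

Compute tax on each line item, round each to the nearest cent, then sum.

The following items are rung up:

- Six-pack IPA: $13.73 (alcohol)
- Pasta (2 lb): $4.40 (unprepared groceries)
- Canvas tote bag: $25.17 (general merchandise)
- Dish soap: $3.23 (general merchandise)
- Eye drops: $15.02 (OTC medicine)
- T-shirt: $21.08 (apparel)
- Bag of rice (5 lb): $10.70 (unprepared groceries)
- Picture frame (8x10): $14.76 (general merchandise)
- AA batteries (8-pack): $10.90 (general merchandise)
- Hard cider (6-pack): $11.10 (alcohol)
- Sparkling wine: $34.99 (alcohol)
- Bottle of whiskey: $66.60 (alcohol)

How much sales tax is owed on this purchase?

Six-pack IPA $13.73: alcohol → 7% + 3% local = 10% → $1.37
Pasta (2 lb) $4.40: unprepared groceries → 3% + 2.5% local = 5.5% → $0.24
Canvas tote bag $25.17: general merchandise → 8% + 1.25% local = 9.25% → $2.33
Dish soap $3.23: general merchandise → 8% + 1.25% local = 9.25% → $0.30
Eye drops $15.02: OTC medicine → 0% + 1% local = 1% → $0.15
T-shirt $21.08: apparel → 4.5% + 0% local = 4.5% → $0.95
Bag of rice (5 lb) $10.70: unprepared groceries → 3% + 2.5% local = 5.5% → $0.59
Picture frame (8x10) $14.76: general merchandise → 8% + 1.25% local = 9.25% → $1.37
AA batteries (8-pack) $10.90: general merchandise → 8% + 1.25% local = 9.25% → $1.01
Hard cider (6-pack) $11.10: alcohol → 7% + 3% local = 10% → $1.11
Sparkling wine $34.99: alcohol → 7% + 3% local = 10% → $3.50
Bottle of whiskey $66.60: alcohol → 7% + 3% local = 10% → $6.66
Total tax = $1.37 + $0.24 + $2.33 + $0.30 + $0.15 + $0.95 + $0.59 + $1.37 + $1.01 + $1.11 + $3.50 + $6.66 = $19.58

$19.58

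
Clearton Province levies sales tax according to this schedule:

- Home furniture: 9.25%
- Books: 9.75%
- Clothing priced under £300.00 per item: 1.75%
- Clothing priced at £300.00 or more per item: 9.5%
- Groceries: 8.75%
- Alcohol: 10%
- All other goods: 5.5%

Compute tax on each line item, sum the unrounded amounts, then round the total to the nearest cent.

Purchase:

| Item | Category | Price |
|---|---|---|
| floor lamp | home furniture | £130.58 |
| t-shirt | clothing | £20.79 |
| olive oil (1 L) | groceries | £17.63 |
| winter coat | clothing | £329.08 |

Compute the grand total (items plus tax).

Floor lamp £130.58: home furniture → 9.25% → £12.07865
T-shirt £20.79: clothing, under £300.00 → 1.75% → £0.363825
Olive oil (1 L) £17.63: groceries → 8.75% → £1.542625
Winter coat £329.08: clothing, £300.00 or more → 9.5% → £31.2626
Subtotal = £498.08; unrounded tax = £45.2477 → £45.25; total due = £543.33

£543.33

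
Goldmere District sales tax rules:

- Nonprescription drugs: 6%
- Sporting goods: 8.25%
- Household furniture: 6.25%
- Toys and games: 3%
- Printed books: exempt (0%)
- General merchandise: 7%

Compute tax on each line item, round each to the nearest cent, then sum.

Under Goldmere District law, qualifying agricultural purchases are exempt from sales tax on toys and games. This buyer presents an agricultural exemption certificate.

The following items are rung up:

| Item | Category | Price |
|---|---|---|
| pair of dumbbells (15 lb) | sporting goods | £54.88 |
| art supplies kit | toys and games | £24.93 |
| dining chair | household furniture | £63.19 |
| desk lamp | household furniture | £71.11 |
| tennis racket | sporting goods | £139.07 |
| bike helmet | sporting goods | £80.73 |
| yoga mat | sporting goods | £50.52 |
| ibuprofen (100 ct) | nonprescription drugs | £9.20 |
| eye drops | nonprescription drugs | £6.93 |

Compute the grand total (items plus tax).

Pair of dumbbells (15 lb) £54.88: sporting goods → 8.25% → £4.53
Art supplies kit £24.93: toys and games, buyer-exempt → 0% → £0.00
Dining chair £63.19: household furniture → 6.25% → £3.95
Desk lamp £71.11: household furniture → 6.25% → £4.44
Tennis racket £139.07: sporting goods → 8.25% → £11.47
Bike helmet £80.73: sporting goods → 8.25% → £6.66
Yoga mat £50.52: sporting goods → 8.25% → £4.17
Ibuprofen (100 ct) £9.20: nonprescription drugs → 6% → £0.55
Eye drops £6.93: nonprescription drugs → 6% → £0.42
Subtotal = £500.56; tax = £36.19; total due = £536.75

£536.75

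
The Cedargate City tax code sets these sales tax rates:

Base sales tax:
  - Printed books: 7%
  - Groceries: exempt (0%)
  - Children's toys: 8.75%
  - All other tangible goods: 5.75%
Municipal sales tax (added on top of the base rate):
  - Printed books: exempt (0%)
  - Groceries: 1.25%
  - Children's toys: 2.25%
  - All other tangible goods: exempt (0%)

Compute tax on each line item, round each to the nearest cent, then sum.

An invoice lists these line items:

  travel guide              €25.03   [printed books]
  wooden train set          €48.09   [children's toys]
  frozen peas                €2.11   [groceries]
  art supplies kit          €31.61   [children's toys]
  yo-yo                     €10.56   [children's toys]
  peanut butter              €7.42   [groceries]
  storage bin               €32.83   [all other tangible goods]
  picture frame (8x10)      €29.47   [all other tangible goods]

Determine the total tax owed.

€15.38

Travel guide €25.03: printed books → 7% + 0% municipal = 7% → €1.75
Wooden train set €48.09: children's toys → 8.75% + 2.25% municipal = 11% → €5.29
Frozen peas €2.11: groceries → 0% + 1.25% municipal = 1.25% → €0.03
Art supplies kit €31.61: children's toys → 8.75% + 2.25% municipal = 11% → €3.48
Yo-yo €10.56: children's toys → 8.75% + 2.25% municipal = 11% → €1.16
Peanut butter €7.42: groceries → 0% + 1.25% municipal = 1.25% → €0.09
Storage bin €32.83: all other tangible goods → 5.75% + 0% municipal = 5.75% → €1.89
Picture frame (8x10) €29.47: all other tangible goods → 5.75% + 0% municipal = 5.75% → €1.69
Total tax = €1.75 + €5.29 + €0.03 + €3.48 + €1.16 + €0.09 + €1.89 + €1.69 = €15.38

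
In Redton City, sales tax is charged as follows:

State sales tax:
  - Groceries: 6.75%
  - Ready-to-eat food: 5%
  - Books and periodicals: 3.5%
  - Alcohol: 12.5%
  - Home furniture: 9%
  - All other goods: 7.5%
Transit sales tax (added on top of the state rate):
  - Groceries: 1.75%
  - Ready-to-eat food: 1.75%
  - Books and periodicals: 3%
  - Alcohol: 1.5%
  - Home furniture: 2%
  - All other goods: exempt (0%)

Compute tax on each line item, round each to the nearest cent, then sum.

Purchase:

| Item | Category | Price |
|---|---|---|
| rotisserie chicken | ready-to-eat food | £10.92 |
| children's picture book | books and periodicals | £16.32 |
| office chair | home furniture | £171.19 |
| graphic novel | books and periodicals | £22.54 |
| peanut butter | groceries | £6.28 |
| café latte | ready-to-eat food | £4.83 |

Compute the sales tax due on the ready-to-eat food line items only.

£1.07

Rotisserie chicken £10.92: ready-to-eat food → 5% + 1.75% transit = 6.75% → £0.74
Café latte £4.83: ready-to-eat food → 5% + 1.75% transit = 6.75% → £0.33
Tax on ready-to-eat food = £0.74 + £0.33 = £1.07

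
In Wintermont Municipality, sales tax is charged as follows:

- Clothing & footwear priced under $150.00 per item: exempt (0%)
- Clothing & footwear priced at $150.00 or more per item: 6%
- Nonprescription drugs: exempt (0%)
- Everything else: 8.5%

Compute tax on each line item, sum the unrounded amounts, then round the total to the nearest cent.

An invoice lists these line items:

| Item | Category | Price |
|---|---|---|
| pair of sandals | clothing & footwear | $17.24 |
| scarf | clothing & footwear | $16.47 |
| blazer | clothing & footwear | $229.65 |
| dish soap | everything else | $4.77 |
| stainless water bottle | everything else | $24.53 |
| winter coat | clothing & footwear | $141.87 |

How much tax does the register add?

Pair of sandals $17.24: clothing & footwear, under $150.00 → 0% → $0.00
Scarf $16.47: clothing & footwear, under $150.00 → 0% → $0.00
Blazer $229.65: clothing & footwear, $150.00 or more → 6% → $13.779
Dish soap $4.77: everything else → 8.5% → $0.40545
Stainless water bottle $24.53: everything else → 8.5% → $2.08505
Winter coat $141.87: clothing & footwear, under $150.00 → 0% → $0.00
Unrounded tax sum = $16.2695 → $16.27

$16.27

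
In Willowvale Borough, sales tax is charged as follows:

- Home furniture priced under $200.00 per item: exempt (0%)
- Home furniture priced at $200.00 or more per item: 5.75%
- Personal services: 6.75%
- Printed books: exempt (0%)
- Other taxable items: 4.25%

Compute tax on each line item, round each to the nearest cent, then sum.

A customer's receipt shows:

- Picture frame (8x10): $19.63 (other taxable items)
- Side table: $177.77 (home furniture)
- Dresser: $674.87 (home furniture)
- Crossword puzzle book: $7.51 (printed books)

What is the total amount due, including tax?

Picture frame (8x10) $19.63: other taxable items → 4.25% → $0.83
Side table $177.77: home furniture, under $200.00 → 0% → $0.00
Dresser $674.87: home furniture, $200.00 or more → 5.75% → $38.81
Crossword puzzle book $7.51: printed books → 0% → $0.00
Subtotal = $879.78; tax = $39.64; total due = $919.42

$919.42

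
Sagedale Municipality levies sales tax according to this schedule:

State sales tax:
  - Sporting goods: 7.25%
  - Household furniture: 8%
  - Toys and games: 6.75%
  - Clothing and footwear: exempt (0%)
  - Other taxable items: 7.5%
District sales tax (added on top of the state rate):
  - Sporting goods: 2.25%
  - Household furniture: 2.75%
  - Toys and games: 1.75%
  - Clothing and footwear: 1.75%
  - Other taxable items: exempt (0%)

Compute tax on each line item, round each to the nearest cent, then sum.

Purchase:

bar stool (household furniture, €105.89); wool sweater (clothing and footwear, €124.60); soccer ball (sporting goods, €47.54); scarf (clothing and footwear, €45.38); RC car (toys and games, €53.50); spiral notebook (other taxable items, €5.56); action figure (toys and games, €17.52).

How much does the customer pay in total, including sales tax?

€425.32

Bar stool €105.89: household furniture → 8% + 2.75% district = 10.75% → €11.38
Wool sweater €124.60: clothing and footwear → 0% + 1.75% district = 1.75% → €2.18
Soccer ball €47.54: sporting goods → 7.25% + 2.25% district = 9.5% → €4.52
Scarf €45.38: clothing and footwear → 0% + 1.75% district = 1.75% → €0.79
RC car €53.50: toys and games → 6.75% + 1.75% district = 8.5% → €4.55
Spiral notebook €5.56: other taxable items → 7.5% + 0% district = 7.5% → €0.42
Action figure €17.52: toys and games → 6.75% + 1.75% district = 8.5% → €1.49
Subtotal = €399.99; tax = €25.33; total due = €425.32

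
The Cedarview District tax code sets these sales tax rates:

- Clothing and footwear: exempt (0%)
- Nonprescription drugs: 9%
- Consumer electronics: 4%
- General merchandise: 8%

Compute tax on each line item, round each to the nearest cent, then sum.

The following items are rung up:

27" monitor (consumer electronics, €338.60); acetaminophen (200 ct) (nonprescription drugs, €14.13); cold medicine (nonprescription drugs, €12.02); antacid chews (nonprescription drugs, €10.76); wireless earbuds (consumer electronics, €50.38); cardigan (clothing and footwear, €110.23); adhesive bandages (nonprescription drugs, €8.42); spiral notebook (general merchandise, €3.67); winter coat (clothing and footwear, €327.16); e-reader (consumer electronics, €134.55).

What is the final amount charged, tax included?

€1035.23

27" monitor €338.60: consumer electronics → 4% → €13.54
Acetaminophen (200 ct) €14.13: nonprescription drugs → 9% → €1.27
Cold medicine €12.02: nonprescription drugs → 9% → €1.08
Antacid chews €10.76: nonprescription drugs → 9% → €0.97
Wireless earbuds €50.38: consumer electronics → 4% → €2.02
Cardigan €110.23: clothing and footwear → 0% → €0.00
Adhesive bandages €8.42: nonprescription drugs → 9% → €0.76
Spiral notebook €3.67: general merchandise → 8% → €0.29
Winter coat €327.16: clothing and footwear → 0% → €0.00
E-reader €134.55: consumer electronics → 4% → €5.38
Subtotal = €1009.92; tax = €25.31; total due = €1035.23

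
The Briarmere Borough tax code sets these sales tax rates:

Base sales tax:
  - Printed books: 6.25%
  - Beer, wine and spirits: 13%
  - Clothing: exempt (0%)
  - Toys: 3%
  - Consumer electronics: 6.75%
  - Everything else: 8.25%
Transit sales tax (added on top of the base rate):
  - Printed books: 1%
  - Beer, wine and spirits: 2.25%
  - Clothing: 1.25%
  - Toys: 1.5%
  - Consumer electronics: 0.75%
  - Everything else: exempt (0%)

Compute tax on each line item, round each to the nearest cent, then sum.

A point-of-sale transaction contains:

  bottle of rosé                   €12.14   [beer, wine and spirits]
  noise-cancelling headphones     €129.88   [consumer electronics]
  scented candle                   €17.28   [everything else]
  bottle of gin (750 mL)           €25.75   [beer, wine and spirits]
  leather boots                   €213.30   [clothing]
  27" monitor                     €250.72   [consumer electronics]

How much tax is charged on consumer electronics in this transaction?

Noise-cancelling headphones €129.88: consumer electronics → 6.75% + 0.75% transit = 7.5% → €9.74
27" monitor €250.72: consumer electronics → 6.75% + 0.75% transit = 7.5% → €18.80
Tax on consumer electronics = €9.74 + €18.80 = €28.54

€28.54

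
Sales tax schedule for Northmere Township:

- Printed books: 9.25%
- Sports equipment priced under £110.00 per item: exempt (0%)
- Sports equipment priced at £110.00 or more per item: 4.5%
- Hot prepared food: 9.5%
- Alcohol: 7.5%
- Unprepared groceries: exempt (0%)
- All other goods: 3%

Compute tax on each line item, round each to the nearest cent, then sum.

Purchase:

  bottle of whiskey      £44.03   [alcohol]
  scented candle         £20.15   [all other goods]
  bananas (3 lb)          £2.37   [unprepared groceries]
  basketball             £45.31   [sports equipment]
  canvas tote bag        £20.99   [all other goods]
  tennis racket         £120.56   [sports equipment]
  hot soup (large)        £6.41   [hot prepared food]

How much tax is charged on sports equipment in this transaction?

£5.43

Basketball £45.31: sports equipment, under £110.00 → 0% → £0.00
Tennis racket £120.56: sports equipment, £110.00 or more → 4.5% → £5.43
Tax on sports equipment = £0.00 + £5.43 = £5.43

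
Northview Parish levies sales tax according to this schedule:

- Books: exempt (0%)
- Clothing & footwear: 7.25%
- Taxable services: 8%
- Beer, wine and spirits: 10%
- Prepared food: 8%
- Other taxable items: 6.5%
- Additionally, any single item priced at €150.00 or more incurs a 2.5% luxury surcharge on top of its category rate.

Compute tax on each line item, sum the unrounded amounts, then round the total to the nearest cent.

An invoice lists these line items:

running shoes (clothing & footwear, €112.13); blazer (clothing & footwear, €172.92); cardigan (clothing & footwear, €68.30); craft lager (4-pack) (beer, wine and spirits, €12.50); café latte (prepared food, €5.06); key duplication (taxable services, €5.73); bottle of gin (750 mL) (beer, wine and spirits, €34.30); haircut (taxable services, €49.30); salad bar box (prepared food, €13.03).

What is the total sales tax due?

€40.47

Running shoes €112.13: clothing & footwear → 7.25% → €8.129425
Blazer €172.92: clothing & footwear → 7.25% + 2.5% surcharge = 9.75% → €16.8597
Cardigan €68.30: clothing & footwear → 7.25% → €4.95175
Craft lager (4-pack) €12.50: beer, wine and spirits → 10% → €1.25
Café latte €5.06: prepared food → 8% → €0.4048
Key duplication €5.73: taxable services → 8% → €0.4584
Bottle of gin (750 mL) €34.30: beer, wine and spirits → 10% → €3.43
Haircut €49.30: taxable services → 8% → €3.944
Salad bar box €13.03: prepared food → 8% → €1.0424
Unrounded tax sum = €40.470475 → €40.47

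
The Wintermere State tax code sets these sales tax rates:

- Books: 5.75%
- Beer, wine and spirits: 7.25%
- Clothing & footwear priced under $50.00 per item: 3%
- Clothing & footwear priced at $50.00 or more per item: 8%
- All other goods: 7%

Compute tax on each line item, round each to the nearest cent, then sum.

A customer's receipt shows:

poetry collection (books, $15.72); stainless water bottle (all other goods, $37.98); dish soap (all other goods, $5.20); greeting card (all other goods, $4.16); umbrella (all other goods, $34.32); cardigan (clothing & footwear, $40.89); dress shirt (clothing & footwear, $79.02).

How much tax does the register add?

Poetry collection $15.72: books → 5.75% → $0.90
Stainless water bottle $37.98: all other goods → 7% → $2.66
Dish soap $5.20: all other goods → 7% → $0.36
Greeting card $4.16: all other goods → 7% → $0.29
Umbrella $34.32: all other goods → 7% → $2.40
Cardigan $40.89: clothing & footwear, under $50.00 → 3% → $1.23
Dress shirt $79.02: clothing & footwear, $50.00 or more → 8% → $6.32
Total tax = $0.90 + $2.66 + $0.36 + $0.29 + $2.40 + $1.23 + $6.32 = $14.16

$14.16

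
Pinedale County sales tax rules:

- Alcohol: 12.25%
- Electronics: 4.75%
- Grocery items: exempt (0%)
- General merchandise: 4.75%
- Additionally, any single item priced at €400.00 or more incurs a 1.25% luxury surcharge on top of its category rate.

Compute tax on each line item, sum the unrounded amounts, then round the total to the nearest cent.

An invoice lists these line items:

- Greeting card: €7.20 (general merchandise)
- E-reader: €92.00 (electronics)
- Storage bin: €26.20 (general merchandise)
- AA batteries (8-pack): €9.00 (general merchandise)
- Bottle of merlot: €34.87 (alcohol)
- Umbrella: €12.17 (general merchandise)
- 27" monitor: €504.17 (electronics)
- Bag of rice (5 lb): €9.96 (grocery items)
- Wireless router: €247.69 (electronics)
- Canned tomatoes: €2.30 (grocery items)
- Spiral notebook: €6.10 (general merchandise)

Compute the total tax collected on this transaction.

Greeting card €7.20: general merchandise → 4.75% → €0.342
E-reader €92.00: electronics → 4.75% → €4.37
Storage bin €26.20: general merchandise → 4.75% → €1.2445
AA batteries (8-pack) €9.00: general merchandise → 4.75% → €0.4275
Bottle of merlot €34.87: alcohol → 12.25% → €4.271575
Umbrella €12.17: general merchandise → 4.75% → €0.578075
27" monitor €504.17: electronics → 4.75% + 1.25% surcharge = 6% → €30.2502
Bag of rice (5 lb) €9.96: grocery items → 0% → €0.00
Wireless router €247.69: electronics → 4.75% → €11.765275
Canned tomatoes €2.30: grocery items → 0% → €0.00
Spiral notebook €6.10: general merchandise → 4.75% → €0.28975
Unrounded tax sum = €53.538875 → €53.54

€53.54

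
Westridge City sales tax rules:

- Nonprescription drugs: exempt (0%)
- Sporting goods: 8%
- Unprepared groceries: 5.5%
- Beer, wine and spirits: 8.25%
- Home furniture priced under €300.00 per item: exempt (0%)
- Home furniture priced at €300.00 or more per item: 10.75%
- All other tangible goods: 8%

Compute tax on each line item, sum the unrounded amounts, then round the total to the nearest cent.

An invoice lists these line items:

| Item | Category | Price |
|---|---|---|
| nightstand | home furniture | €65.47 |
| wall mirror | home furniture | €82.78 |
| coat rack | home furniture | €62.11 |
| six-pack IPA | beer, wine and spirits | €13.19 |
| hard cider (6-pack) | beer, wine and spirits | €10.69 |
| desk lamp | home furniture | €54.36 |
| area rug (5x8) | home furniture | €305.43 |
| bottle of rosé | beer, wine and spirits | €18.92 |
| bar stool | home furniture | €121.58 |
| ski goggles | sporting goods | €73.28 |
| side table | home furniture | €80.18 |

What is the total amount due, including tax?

€930.22

Nightstand €65.47: home furniture, under €300.00 → 0% → €0.00
Wall mirror €82.78: home furniture, under €300.00 → 0% → €0.00
Coat rack €62.11: home furniture, under €300.00 → 0% → €0.00
Six-pack IPA €13.19: beer, wine and spirits → 8.25% → €1.088175
Hard cider (6-pack) €10.69: beer, wine and spirits → 8.25% → €0.881925
Desk lamp €54.36: home furniture, under €300.00 → 0% → €0.00
Area rug (5x8) €305.43: home furniture, €300.00 or more → 10.75% → €32.833725
Bottle of rosé €18.92: beer, wine and spirits → 8.25% → €1.5609
Bar stool €121.58: home furniture, under €300.00 → 0% → €0.00
Ski goggles €73.28: sporting goods → 8% → €5.8624
Side table €80.18: home furniture, under €300.00 → 0% → €0.00
Subtotal = €887.99; unrounded tax = €42.227125 → €42.23; total due = €930.22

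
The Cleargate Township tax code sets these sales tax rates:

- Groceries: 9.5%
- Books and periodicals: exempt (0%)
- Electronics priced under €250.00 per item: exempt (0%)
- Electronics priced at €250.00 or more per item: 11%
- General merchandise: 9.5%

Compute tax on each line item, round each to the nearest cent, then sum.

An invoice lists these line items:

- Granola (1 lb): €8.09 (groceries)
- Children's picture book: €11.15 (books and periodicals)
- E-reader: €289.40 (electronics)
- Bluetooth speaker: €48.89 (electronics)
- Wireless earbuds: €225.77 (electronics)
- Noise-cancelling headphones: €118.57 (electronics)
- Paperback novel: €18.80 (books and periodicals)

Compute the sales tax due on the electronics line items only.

E-reader €289.40: electronics, €250.00 or more → 11% → €31.83
Bluetooth speaker €48.89: electronics, under €250.00 → 0% → €0.00
Wireless earbuds €225.77: electronics, under €250.00 → 0% → €0.00
Noise-cancelling headphones €118.57: electronics, under €250.00 → 0% → €0.00
Tax on electronics = €31.83 + €0.00 + €0.00 + €0.00 = €31.83

€31.83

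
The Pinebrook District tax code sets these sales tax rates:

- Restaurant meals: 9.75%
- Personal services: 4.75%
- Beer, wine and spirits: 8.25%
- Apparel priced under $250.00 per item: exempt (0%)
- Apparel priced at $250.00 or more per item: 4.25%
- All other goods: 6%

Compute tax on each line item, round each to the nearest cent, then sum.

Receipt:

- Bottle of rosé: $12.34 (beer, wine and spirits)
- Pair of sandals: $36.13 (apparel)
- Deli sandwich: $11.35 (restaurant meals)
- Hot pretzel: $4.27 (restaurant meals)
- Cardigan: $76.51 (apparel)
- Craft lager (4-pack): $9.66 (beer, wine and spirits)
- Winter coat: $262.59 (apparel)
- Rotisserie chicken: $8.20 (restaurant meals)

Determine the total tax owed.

Bottle of rosé $12.34: beer, wine and spirits → 8.25% → $1.02
Pair of sandals $36.13: apparel, under $250.00 → 0% → $0.00
Deli sandwich $11.35: restaurant meals → 9.75% → $1.11
Hot pretzel $4.27: restaurant meals → 9.75% → $0.42
Cardigan $76.51: apparel, under $250.00 → 0% → $0.00
Craft lager (4-pack) $9.66: beer, wine and spirits → 8.25% → $0.80
Winter coat $262.59: apparel, $250.00 or more → 4.25% → $11.16
Rotisserie chicken $8.20: restaurant meals → 9.75% → $0.80
Total tax = $1.02 + $1.11 + $0.42 + $0.80 + $11.16 + $0.80 = $15.31

$15.31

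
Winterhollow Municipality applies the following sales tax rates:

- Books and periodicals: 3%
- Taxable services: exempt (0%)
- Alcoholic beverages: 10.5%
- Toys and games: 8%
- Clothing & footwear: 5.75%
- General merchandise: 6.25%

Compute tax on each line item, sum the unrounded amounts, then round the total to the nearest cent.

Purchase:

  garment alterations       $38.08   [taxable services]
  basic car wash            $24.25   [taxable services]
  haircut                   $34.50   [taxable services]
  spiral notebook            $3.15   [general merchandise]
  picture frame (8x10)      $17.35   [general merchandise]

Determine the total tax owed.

$1.28

Garment alterations $38.08: taxable services → 0% → $0.00
Basic car wash $24.25: taxable services → 0% → $0.00
Haircut $34.50: taxable services → 0% → $0.00
Spiral notebook $3.15: general merchandise → 6.25% → $0.196875
Picture frame (8x10) $17.35: general merchandise → 6.25% → $1.084375
Unrounded tax sum = $1.28125 → $1.28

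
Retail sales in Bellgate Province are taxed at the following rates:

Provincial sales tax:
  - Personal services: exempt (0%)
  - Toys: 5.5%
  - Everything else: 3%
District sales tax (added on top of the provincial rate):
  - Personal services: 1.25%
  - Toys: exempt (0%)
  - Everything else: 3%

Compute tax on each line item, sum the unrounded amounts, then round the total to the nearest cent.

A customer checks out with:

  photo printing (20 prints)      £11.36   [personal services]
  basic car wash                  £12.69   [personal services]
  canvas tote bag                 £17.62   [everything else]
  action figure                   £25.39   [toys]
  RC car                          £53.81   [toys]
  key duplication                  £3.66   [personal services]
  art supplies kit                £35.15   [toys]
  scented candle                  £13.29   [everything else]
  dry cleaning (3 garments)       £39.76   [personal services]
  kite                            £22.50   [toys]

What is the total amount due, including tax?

Photo printing (20 prints) £11.36: personal services → 0% + 1.25% district = 1.25% → £0.142
Basic car wash £12.69: personal services → 0% + 1.25% district = 1.25% → £0.158625
Canvas tote bag £17.62: everything else → 3% + 3% district = 6% → £1.0572
Action figure £25.39: toys → 5.5% + 0% district = 5.5% → £1.39645
RC car £53.81: toys → 5.5% + 0% district = 5.5% → £2.95955
Key duplication £3.66: personal services → 0% + 1.25% district = 1.25% → £0.04575
Art supplies kit £35.15: toys → 5.5% + 0% district = 5.5% → £1.93325
Scented candle £13.29: everything else → 3% + 3% district = 6% → £0.7974
Dry cleaning (3 garments) £39.76: personal services → 0% + 1.25% district = 1.25% → £0.497
Kite £22.50: toys → 5.5% + 0% district = 5.5% → £1.2375
Subtotal = £235.23; unrounded tax = £10.224725 → £10.22; total due = £245.45

£245.45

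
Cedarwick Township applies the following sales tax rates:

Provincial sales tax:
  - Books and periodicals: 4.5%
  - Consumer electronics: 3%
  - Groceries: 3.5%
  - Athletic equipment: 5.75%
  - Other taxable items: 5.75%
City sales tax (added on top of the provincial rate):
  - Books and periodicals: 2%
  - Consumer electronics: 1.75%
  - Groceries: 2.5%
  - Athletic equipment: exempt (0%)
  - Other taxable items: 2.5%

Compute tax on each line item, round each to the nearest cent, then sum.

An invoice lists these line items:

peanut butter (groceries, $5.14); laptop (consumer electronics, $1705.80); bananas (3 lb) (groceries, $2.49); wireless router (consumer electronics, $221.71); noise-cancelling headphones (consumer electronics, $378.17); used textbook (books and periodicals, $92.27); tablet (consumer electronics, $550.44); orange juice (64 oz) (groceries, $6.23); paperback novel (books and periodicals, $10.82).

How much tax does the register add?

$143.20

Peanut butter $5.14: groceries → 3.5% + 2.5% city = 6% → $0.31
Laptop $1705.80: consumer electronics → 3% + 1.75% city = 4.75% → $81.03
Bananas (3 lb) $2.49: groceries → 3.5% + 2.5% city = 6% → $0.15
Wireless router $221.71: consumer electronics → 3% + 1.75% city = 4.75% → $10.53
Noise-cancelling headphones $378.17: consumer electronics → 3% + 1.75% city = 4.75% → $17.96
Used textbook $92.27: books and periodicals → 4.5% + 2% city = 6.5% → $6.00
Tablet $550.44: consumer electronics → 3% + 1.75% city = 4.75% → $26.15
Orange juice (64 oz) $6.23: groceries → 3.5% + 2.5% city = 6% → $0.37
Paperback novel $10.82: books and periodicals → 4.5% + 2% city = 6.5% → $0.70
Total tax = $0.31 + $81.03 + $0.15 + $10.53 + $17.96 + $6.00 + $26.15 + $0.37 + $0.70 = $143.20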